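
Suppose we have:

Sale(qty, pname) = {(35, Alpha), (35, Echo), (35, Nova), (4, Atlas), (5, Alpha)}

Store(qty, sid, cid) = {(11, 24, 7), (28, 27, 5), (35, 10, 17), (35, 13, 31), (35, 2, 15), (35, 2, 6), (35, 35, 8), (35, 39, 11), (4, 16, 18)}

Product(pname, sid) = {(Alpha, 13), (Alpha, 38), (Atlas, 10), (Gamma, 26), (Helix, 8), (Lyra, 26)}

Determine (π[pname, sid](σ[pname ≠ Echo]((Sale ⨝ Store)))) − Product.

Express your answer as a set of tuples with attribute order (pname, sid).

Natural join on qty: {(35, Alpha, 10, 17), (35, Alpha, 13, 31), (35, Alpha, 2, 15), (35, Alpha, 2, 6), (35, Alpha, 35, 8), (35, Alpha, 39, 11), (35, Echo, 10, 17), (35, Echo, 13, 31), (35, Echo, 2, 15), (35, Echo, 2, 6), (35, Echo, 35, 8), (35, Echo, 39, 11), (35, Nova, 10, 17), (35, Nova, 13, 31), (35, Nova, 2, 15), (35, Nova, 2, 6), (35, Nova, 35, 8), (35, Nova, 39, 11), (4, Atlas, 16, 18)}
Filtering on pname ≠ Echo leaves {(35, Alpha, 10, 17), (35, Alpha, 13, 31), (35, Alpha, 2, 15), (35, Alpha, 2, 6), (35, Alpha, 35, 8), (35, Alpha, 39, 11), (35, Nova, 10, 17), (35, Nova, 13, 31), (35, Nova, 2, 15), (35, Nova, 2, 6), (35, Nova, 35, 8), (35, Nova, 39, 11), (4, Atlas, 16, 18)}.
Projecting to pname, sid (2 duplicate(s) eliminated): {(Alpha, 10), (Alpha, 13), (Alpha, 2), (Alpha, 35), (Alpha, 39), (Atlas, 16), (Nova, 10), (Nova, 13), (Nova, 2), (Nova, 35), (Nova, 39)}
Set difference of the two operands is {(Alpha, 10), (Alpha, 2), (Alpha, 35), (Alpha, 39), (Atlas, 16), (Nova, 10), (Nova, 13), (Nova, 2), (Nova, 35), (Nova, 39)}.

{(Alpha, 10), (Alpha, 2), (Alpha, 35), (Alpha, 39), (Atlas, 16), (Nova, 10), (Nova, 13), (Nova, 2), (Nova, 35), (Nova, 39)}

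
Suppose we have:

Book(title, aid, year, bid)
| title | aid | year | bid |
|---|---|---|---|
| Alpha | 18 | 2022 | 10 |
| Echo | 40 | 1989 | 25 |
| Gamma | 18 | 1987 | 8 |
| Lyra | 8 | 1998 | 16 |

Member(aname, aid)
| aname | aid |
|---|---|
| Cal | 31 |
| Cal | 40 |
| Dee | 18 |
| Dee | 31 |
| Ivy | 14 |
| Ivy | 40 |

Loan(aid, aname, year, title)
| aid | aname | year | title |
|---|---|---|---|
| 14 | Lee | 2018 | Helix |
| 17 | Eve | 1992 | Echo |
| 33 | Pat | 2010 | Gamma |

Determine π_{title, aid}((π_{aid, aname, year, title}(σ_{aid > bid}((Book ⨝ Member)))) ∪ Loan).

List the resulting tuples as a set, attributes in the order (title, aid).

{(Alpha, 18), (Echo, 17), (Echo, 40), (Gamma, 18), (Gamma, 33), (Helix, 14)}

Joining Book and Member on aid yields {(Alpha, 18, 2022, 10, Dee), (Echo, 40, 1989, 25, Cal), (Echo, 40, 1989, 25, Ivy), (Gamma, 18, 1987, 8, Dee)}.
Apply σ_{aid > bid}; surviving tuples: {(Alpha, 18, 2022, 10, Dee), (Echo, 40, 1989, 25, Cal), (Echo, 40, 1989, 25, Ivy), (Gamma, 18, 1987, 8, Dee)}
π_{aid, aname, year, title} gives {(18, Dee, 1987, Gamma), (18, Dee, 2022, Alpha), (40, Cal, 1989, Echo), (40, Ivy, 1989, Echo)}.
Union: {(18, Dee, 1987, Gamma), (18, Dee, 2022, Alpha), (40, Cal, 1989, Echo), (40, Ivy, 1989, Echo)} with {(14, Lee, 2018, Helix), (17, Eve, 1992, Echo), (33, Pat, 2010, Gamma)} → {(14, Lee, 2018, Helix), (17, Eve, 1992, Echo), (18, Dee, 1987, Gamma), (18, Dee, 2022, Alpha), (33, Pat, 2010, Gamma), (40, Cal, 1989, Echo), (40, Ivy, 1989, Echo)}
π_{title, aid} gives {(Alpha, 18), (Echo, 17), (Echo, 40), (Gamma, 18), (Gamma, 33), (Helix, 14)} (1 duplicate(s) eliminated).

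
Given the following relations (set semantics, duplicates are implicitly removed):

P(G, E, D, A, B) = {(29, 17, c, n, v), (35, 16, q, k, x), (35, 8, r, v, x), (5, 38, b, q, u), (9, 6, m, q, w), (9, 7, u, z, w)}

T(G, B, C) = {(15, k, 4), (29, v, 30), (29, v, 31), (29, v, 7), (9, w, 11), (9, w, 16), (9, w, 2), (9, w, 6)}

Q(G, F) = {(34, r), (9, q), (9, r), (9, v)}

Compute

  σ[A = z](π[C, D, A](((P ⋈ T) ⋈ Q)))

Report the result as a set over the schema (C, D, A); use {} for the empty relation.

{(11, u, z), (16, u, z), (2, u, z), (6, u, z)}

P ⋈ T (natural join on G, B): {(29, 17, c, n, v, 30), (29, 17, c, n, v, 31), (29, 17, c, n, v, 7), (9, 6, m, q, w, 11), (9, 6, m, q, w, 16), (9, 6, m, q, w, 2), (9, 6, m, q, w, 6), (9, 7, u, z, w, 11), (9, 7, u, z, w, 16), (9, 7, u, z, w, 2), (9, 7, u, z, w, 6)}
(P ⋈ T) ⋈ Q (natural join on G): {(9, 6, m, q, w, 11, q), (9, 6, m, q, w, 11, r), (9, 6, m, q, w, 11, v), (9, 6, m, q, w, 16, q), (9, 6, m, q, w, 16, r), (9, 6, m, q, w, 16, v), (9, 6, m, q, w, 2, q), (9, 6, m, q, w, 2, r), (9, 6, m, q, w, 2, v), (9, 6, m, q, w, 6, q), (9, 6, m, q, w, 6, r), (9, 6, m, q, w, 6, v), (9, 7, u, z, w, 11, q), (9, 7, u, z, w, 11, r), (9, 7, u, z, w, 11, v), (9, 7, u, z, w, 16, q), (9, 7, u, z, w, 16, r), (9, 7, u, z, w, 16, v), (9, 7, u, z, w, 2, q), (9, 7, u, z, w, 2, r), (9, 7, u, z, w, 2, v), (9, 7, u, z, w, 6, q), (9, 7, u, z, w, 6, r), (9, 7, u, z, w, 6, v)}
Projecting to C, D, A (16 duplicate(s) eliminated): {(11, m, q), (11, u, z), (16, m, q), (16, u, z), (2, m, q), (2, u, z), (6, m, q), (6, u, z)}
Filtering on A = z leaves {(11, u, z), (16, u, z), (2, u, z), (6, u, z)}.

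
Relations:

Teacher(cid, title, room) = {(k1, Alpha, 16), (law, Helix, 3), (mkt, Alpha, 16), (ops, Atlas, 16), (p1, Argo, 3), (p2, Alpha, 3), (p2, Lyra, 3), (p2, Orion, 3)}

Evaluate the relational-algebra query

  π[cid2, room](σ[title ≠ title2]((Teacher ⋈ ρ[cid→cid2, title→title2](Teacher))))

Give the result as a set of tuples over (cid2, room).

ρ[cid→cid2, title→title2]: schema becomes (cid2, title2, room); tuples unchanged.
Joining Teacher and ρ[cid→cid2, title→title2](Teacher) on room yields {(k1, Alpha, 16, k1, Alpha), (k1, Alpha, 16, mkt, Alpha), (k1, Alpha, 16, ops, Atlas), (law, Helix, 3, law, Helix), (law, Helix, 3, p1, Argo), (law, Helix, 3, p2, Alpha), (law, Helix, 3, p2, Lyra), (law, Helix, 3, p2, Orion), (mkt, Alpha, 16, k1, Alpha), (mkt, Alpha, 16, mkt, Alpha), (mkt, Alpha, 16, ops, Atlas), (ops, Atlas, 16, k1, Alpha), (ops, Atlas, 16, mkt, Alpha), (ops, Atlas, 16, ops, Atlas), (p1, Argo, 3, law, Helix), (p1, Argo, 3, p1, Argo), (p1, Argo, 3, p2, Alpha), (p1, Argo, 3, p2, Lyra), (p1, Argo, 3, p2, Orion), (p2, Alpha, 3, law, Helix), (p2, Alpha, 3, p1, Argo), (p2, Alpha, 3, p2, Alpha), (p2, Alpha, 3, p2, Lyra), (p2, Alpha, 3, p2, Orion), (p2, Lyra, 3, law, Helix), (p2, Lyra, 3, p1, Argo), (p2, Lyra, 3, p2, Alpha), (p2, Lyra, 3, p2, Lyra), (p2, Lyra, 3, p2, Orion), (p2, Orion, 3, law, Helix), (p2, Orion, 3, p1, Argo), (p2, Orion, 3, p2, Alpha), (p2, Orion, 3, p2, Lyra), (p2, Orion, 3, p2, Orion)}.
Apply σ_{title ≠ title2}; surviving tuples: {(k1, Alpha, 16, ops, Atlas), (law, Helix, 3, p1, Argo), (law, Helix, 3, p2, Alpha), (law, Helix, 3, p2, Lyra), (law, Helix, 3, p2, Orion), (mkt, Alpha, 16, ops, Atlas), (ops, Atlas, 16, k1, Alpha), (ops, Atlas, 16, mkt, Alpha), (p1, Argo, 3, law, Helix), (p1, Argo, 3, p2, Alpha), (p1, Argo, 3, p2, Lyra), (p1, Argo, 3, p2, Orion), (p2, Alpha, 3, law, Helix), (p2, Alpha, 3, p1, Argo), (p2, Alpha, 3, p2, Lyra), (p2, Alpha, 3, p2, Orion), (p2, Lyra, 3, law, Helix), (p2, Lyra, 3, p1, Argo), (p2, Lyra, 3, p2, Alpha), (p2, Lyra, 3, p2, Orion), (p2, Orion, 3, law, Helix), (p2, Orion, 3, p1, Argo), (p2, Orion, 3, p2, Alpha), (p2, Orion, 3, p2, Lyra)}
π[cid2, room]: project onto (cid2, room) (18 duplicate(s) eliminated) → {(k1, 16), (law, 3), (mkt, 16), (ops, 16), (p1, 3), (p2, 3)}

{(k1, 16), (law, 3), (mkt, 16), (ops, 16), (p1, 3), (p2, 3)}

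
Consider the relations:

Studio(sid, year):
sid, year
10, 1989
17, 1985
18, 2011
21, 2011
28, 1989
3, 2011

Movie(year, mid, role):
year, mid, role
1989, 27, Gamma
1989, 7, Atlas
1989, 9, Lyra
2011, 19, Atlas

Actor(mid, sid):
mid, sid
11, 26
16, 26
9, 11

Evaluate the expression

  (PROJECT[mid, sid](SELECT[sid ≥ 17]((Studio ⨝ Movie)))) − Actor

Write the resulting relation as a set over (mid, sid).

{(19, 18), (19, 21), (27, 28), (7, 28), (9, 28)}

Studio ⋈ Movie (natural join on year): {(10, 1989, 27, Gamma), (10, 1989, 7, Atlas), (10, 1989, 9, Lyra), (18, 2011, 19, Atlas), (21, 2011, 19, Atlas), (28, 1989, 27, Gamma), (28, 1989, 7, Atlas), (28, 1989, 9, Lyra), (3, 2011, 19, Atlas)}
σ[sid ≥ 17]: keep tuples satisfying sid ≥ 17 → {(18, 2011, 19, Atlas), (21, 2011, 19, Atlas), (28, 1989, 27, Gamma), (28, 1989, 7, Atlas), (28, 1989, 9, Lyra)}
π[mid, sid]: project onto (mid, sid) → {(19, 18), (19, 21), (27, 28), (7, 28), (9, 28)}
Set difference of the two operands is {(19, 18), (19, 21), (27, 28), (7, 28), (9, 28)}.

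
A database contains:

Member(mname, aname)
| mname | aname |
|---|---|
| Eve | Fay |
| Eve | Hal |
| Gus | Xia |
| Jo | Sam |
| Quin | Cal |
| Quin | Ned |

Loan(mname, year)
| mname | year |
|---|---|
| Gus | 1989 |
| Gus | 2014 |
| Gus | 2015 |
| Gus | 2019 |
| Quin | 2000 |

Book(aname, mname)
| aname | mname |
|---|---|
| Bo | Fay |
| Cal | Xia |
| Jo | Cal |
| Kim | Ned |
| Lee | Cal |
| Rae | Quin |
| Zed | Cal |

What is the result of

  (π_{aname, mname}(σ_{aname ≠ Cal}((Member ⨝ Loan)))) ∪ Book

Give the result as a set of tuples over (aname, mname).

{(Bo, Fay), (Cal, Xia), (Jo, Cal), (Kim, Ned), (Lee, Cal), (Ned, Quin), (Rae, Quin), (Xia, Gus), (Zed, Cal)}

Member ⋈ Loan (natural join on mname): {(Gus, Xia, 1989), (Gus, Xia, 2014), (Gus, Xia, 2015), (Gus, Xia, 2019), (Quin, Cal, 2000), (Quin, Ned, 2000)}
σ[aname ≠ Cal]: keep tuples satisfying aname ≠ Cal → {(Gus, Xia, 1989), (Gus, Xia, 2014), (Gus, Xia, 2015), (Gus, Xia, 2019), (Quin, Ned, 2000)}
Projecting to aname, mname (3 duplicate(s) eliminated): {(Ned, Quin), (Xia, Gus)}
Union: {(Ned, Quin), (Xia, Gus)} with {(Bo, Fay), (Cal, Xia), (Jo, Cal), (Kim, Ned), (Lee, Cal), (Rae, Quin), (Zed, Cal)} → {(Bo, Fay), (Cal, Xia), (Jo, Cal), (Kim, Ned), (Lee, Cal), (Ned, Quin), (Rae, Quin), (Xia, Gus), (Zed, Cal)}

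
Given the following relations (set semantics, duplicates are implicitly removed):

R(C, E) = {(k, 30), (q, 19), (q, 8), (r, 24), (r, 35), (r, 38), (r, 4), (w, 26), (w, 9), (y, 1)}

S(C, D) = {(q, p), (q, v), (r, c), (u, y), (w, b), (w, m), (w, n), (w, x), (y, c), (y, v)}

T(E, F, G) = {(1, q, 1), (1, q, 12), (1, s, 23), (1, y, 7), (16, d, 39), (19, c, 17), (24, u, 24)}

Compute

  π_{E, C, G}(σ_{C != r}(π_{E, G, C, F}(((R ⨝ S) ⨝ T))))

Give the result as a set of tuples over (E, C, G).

{(1, y, 1), (1, y, 12), (1, y, 23), (1, y, 7), (19, q, 17)}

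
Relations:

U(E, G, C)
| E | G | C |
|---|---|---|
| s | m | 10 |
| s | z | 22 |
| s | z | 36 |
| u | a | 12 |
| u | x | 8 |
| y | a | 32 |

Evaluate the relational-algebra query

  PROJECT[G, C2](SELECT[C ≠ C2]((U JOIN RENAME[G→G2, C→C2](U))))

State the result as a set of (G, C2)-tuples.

ρ[G→G2, C→C2]: schema becomes (E, G2, C2); tuples unchanged.
U ⋈ RENAME[G→G2, C→C2](U) (natural join on E): {(s, m, 10, m, 10), (s, m, 10, z, 22), (s, m, 10, z, 36), (s, z, 22, m, 10), (s, z, 22, z, 22), (s, z, 22, z, 36), (s, z, 36, m, 10), (s, z, 36, z, 22), (s, z, 36, z, 36), (u, a, 12, a, 12), (u, a, 12, x, 8), (u, x, 8, a, 12), (u, x, 8, x, 8), (y, a, 32, a, 32)}
σ[C ≠ C2]: keep tuples satisfying C ≠ C2 → {(s, m, 10, z, 22), (s, m, 10, z, 36), (s, z, 22, m, 10), (s, z, 22, z, 36), (s, z, 36, m, 10), (s, z, 36, z, 22), (u, a, 12, x, 8), (u, x, 8, a, 12)}
Keep only column(s) G, C2 (1 duplicate(s) eliminated): {(a, 8), (m, 22), (m, 36), (x, 12), (z, 10), (z, 22), (z, 36)}

{(a, 8), (m, 22), (m, 36), (x, 12), (z, 10), (z, 22), (z, 36)}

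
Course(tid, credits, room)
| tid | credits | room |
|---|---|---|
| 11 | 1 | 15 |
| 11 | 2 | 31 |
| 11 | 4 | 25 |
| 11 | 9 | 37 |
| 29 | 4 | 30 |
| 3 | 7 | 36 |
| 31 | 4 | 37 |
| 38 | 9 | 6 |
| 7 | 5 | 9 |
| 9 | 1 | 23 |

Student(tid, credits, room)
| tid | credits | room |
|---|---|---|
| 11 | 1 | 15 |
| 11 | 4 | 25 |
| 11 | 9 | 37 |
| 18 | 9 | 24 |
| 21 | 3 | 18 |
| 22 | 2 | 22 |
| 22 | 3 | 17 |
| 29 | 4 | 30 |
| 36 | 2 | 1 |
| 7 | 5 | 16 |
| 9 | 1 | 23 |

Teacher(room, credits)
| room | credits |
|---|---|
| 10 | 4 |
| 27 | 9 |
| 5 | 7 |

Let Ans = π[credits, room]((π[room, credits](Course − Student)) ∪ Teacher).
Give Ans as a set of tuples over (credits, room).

Set difference of the two operands is {(11, 2, 31), (3, 7, 36), (31, 4, 37), (38, 9, 6), (7, 5, 9)}.
Projecting to room, credits: {(31, 2), (36, 7), (37, 4), (6, 9), (9, 5)}
Set union of the two operands is {(10, 4), (27, 9), (31, 2), (36, 7), (37, 4), (5, 7), (6, 9), (9, 5)}.
Projecting to credits, room: {(2, 31), (4, 10), (4, 37), (5, 9), (7, 36), (7, 5), (9, 27), (9, 6)}

{(2, 31), (4, 10), (4, 37), (5, 9), (7, 36), (7, 5), (9, 27), (9, 6)}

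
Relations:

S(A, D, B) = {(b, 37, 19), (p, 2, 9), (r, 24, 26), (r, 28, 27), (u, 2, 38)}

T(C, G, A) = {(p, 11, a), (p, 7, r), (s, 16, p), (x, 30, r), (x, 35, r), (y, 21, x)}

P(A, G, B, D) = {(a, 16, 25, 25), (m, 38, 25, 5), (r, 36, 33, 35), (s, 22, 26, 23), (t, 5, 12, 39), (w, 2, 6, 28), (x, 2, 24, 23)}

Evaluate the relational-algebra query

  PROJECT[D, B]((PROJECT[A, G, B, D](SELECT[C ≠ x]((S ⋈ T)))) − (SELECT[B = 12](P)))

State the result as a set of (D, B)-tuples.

{(2, 9), (24, 26), (28, 27)}

Natural join on A: {(p, 2, 9, s, 16), (r, 24, 26, p, 7), (r, 24, 26, x, 30), (r, 24, 26, x, 35), (r, 28, 27, p, 7), (r, 28, 27, x, 30), (r, 28, 27, x, 35)}
Selection C ≠ x: {(p, 2, 9, s, 16), (r, 24, 26, p, 7), (r, 28, 27, p, 7)}
π[A, G, B, D]: project onto (A, G, B, D) → {(p, 16, 9, 2), (r, 7, 26, 24), (r, 7, 27, 28)}
Selection B = 12: {(t, 5, 12, 39)}
Taking the difference: {(p, 16, 9, 2), (r, 7, 26, 24), (r, 7, 27, 28)}
π[D, B]: project onto (D, B) → {(2, 9), (24, 26), (28, 27)}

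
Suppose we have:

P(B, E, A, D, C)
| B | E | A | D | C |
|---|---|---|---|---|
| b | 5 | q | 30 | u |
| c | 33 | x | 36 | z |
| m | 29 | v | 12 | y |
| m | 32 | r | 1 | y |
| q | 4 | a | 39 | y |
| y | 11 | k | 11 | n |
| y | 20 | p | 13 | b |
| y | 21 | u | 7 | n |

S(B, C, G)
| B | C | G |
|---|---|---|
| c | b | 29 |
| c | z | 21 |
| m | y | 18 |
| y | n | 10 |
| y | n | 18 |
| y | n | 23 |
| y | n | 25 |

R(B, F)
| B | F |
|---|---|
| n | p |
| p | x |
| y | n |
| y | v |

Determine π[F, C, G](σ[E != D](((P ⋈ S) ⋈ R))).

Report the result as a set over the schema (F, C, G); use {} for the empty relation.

P ⋈ S (natural join on B, C): {(c, 33, x, 36, z, 21), (m, 29, v, 12, y, 18), (m, 32, r, 1, y, 18), (y, 11, k, 11, n, 10), (y, 11, k, 11, n, 18), (y, 11, k, 11, n, 23), (y, 11, k, 11, n, 25), (y, 21, u, 7, n, 10), (y, 21, u, 7, n, 18), (y, 21, u, 7, n, 23), (y, 21, u, 7, n, 25)}
(P ⋈ S) ⋈ R (natural join on B): {(y, 11, k, 11, n, 10, n), (y, 11, k, 11, n, 10, v), (y, 11, k, 11, n, 18, n), (y, 11, k, 11, n, 18, v), (y, 11, k, 11, n, 23, n), (y, 11, k, 11, n, 23, v), (y, 11, k, 11, n, 25, n), (y, 11, k, 11, n, 25, v), (y, 21, u, 7, n, 10, n), (y, 21, u, 7, n, 10, v), (y, 21, u, 7, n, 18, n), (y, 21, u, 7, n, 18, v), (y, 21, u, 7, n, 23, n), (y, 21, u, 7, n, 23, v), (y, 21, u, 7, n, 25, n), (y, 21, u, 7, n, 25, v)}
Filtering on E != D leaves {(y, 21, u, 7, n, 10, n), (y, 21, u, 7, n, 10, v), (y, 21, u, 7, n, 18, n), (y, 21, u, 7, n, 18, v), (y, 21, u, 7, n, 23, n), (y, 21, u, 7, n, 23, v), (y, 21, u, 7, n, 25, n), (y, 21, u, 7, n, 25, v)}.
Keep only column(s) F, C, G: {(n, n, 10), (n, n, 18), (n, n, 23), (n, n, 25), (v, n, 10), (v, n, 18), (v, n, 23), (v, n, 25)}

{(n, n, 10), (n, n, 18), (n, n, 23), (n, n, 25), (v, n, 10), (v, n, 18), (v, n, 23), (v, n, 25)}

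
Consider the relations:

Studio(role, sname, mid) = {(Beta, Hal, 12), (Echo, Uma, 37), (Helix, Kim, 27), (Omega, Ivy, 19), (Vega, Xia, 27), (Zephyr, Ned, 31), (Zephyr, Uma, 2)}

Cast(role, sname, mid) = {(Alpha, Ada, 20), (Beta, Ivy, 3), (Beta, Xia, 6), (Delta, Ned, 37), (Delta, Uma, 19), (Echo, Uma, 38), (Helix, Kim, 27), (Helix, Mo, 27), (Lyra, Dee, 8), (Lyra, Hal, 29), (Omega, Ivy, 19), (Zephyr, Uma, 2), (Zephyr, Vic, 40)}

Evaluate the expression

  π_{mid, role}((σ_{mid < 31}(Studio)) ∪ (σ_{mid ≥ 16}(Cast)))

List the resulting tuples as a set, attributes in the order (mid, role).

{(12, Beta), (19, Delta), (19, Omega), (2, Zephyr), (20, Alpha), (27, Helix), (27, Vega), (29, Lyra), (37, Delta), (38, Echo), (40, Zephyr)}

Apply σ_{mid < 31}; surviving tuples: {(Beta, Hal, 12), (Helix, Kim, 27), (Omega, Ivy, 19), (Vega, Xia, 27), (Zephyr, Uma, 2)}
Apply σ_{mid ≥ 16}; surviving tuples: {(Alpha, Ada, 20), (Delta, Ned, 37), (Delta, Uma, 19), (Echo, Uma, 38), (Helix, Kim, 27), (Helix, Mo, 27), (Lyra, Hal, 29), (Omega, Ivy, 19), (Zephyr, Vic, 40)}
Taking the union: {(Alpha, Ada, 20), (Beta, Hal, 12), (Delta, Ned, 37), (Delta, Uma, 19), (Echo, Uma, 38), (Helix, Kim, 27), (Helix, Mo, 27), (Lyra, Hal, 29), (Omega, Ivy, 19), (Vega, Xia, 27), (Zephyr, Uma, 2), (Zephyr, Vic, 40)}
Projecting to mid, role (1 duplicate(s) eliminated): {(12, Beta), (19, Delta), (19, Omega), (2, Zephyr), (20, Alpha), (27, Helix), (27, Vega), (29, Lyra), (37, Delta), (38, Echo), (40, Zephyr)}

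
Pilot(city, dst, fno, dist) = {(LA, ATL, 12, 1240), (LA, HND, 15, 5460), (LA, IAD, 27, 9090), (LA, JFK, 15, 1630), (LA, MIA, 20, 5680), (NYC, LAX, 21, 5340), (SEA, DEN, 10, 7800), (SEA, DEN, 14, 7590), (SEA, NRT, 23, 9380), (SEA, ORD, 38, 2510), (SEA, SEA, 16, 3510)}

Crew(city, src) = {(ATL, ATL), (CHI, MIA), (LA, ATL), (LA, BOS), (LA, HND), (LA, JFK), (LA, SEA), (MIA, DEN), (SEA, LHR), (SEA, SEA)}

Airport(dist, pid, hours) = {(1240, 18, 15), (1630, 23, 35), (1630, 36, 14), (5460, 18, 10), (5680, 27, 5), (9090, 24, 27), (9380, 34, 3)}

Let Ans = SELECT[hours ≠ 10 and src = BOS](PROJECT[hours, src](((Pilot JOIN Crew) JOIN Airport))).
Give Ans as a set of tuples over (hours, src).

Pilot ⋈ Crew (natural join on city): {(LA, ATL, 12, 1240, ATL), (LA, ATL, 12, 1240, BOS), (LA, ATL, 12, 1240, HND), (LA, ATL, 12, 1240, JFK), (LA, ATL, 12, 1240, SEA), (LA, HND, 15, 5460, ATL), (LA, HND, 15, 5460, BOS), (LA, HND, 15, 5460, HND), (LA, HND, 15, 5460, JFK), (LA, HND, 15, 5460, SEA), (LA, IAD, 27, 9090, ATL), (LA, IAD, 27, 9090, BOS), (LA, IAD, 27, 9090, HND), (LA, IAD, 27, 9090, JFK), (LA, IAD, 27, 9090, SEA), (LA, JFK, 15, 1630, ATL), (LA, JFK, 15, 1630, BOS), (LA, JFK, 15, 1630, HND), (LA, JFK, 15, 1630, JFK), (LA, JFK, 15, 1630, SEA), (LA, MIA, 20, 5680, ATL), (LA, MIA, 20, 5680, BOS), (LA, MIA, 20, 5680, HND), (LA, MIA, 20, 5680, JFK), (LA, MIA, 20, 5680, SEA), (SEA, DEN, 10, 7800, LHR), (SEA, DEN, 10, 7800, SEA), (SEA, DEN, 14, 7590, LHR), (SEA, DEN, 14, 7590, SEA), (SEA, NRT, 23, 9380, LHR), (SEA, NRT, 23, 9380, SEA), (SEA, ORD, 38, 2510, LHR), (SEA, ORD, 38, 2510, SEA), (SEA, SEA, 16, 3510, LHR), (SEA, SEA, 16, 3510, SEA)}
(Pilot JOIN Crew) ⋈ Airport (natural join on dist): {(LA, ATL, 12, 1240, ATL, 18, 15), (LA, ATL, 12, 1240, BOS, 18, 15), (LA, ATL, 12, 1240, HND, 18, 15), (LA, ATL, 12, 1240, JFK, 18, 15), (LA, ATL, 12, 1240, SEA, 18, 15), (LA, HND, 15, 5460, ATL, 18, 10), (LA, HND, 15, 5460, BOS, 18, 10), (LA, HND, 15, 5460, HND, 18, 10), (LA, HND, 15, 5460, JFK, 18, 10), (LA, HND, 15, 5460, SEA, 18, 10), (LA, IAD, 27, 9090, ATL, 24, 27), (LA, IAD, 27, 9090, BOS, 24, 27), (LA, IAD, 27, 9090, HND, 24, 27), (LA, IAD, 27, 9090, JFK, 24, 27), (LA, IAD, 27, 9090, SEA, 24, 27), (LA, JFK, 15, 1630, ATL, 23, 35), (LA, JFK, 15, 1630, ATL, 36, 14), (LA, JFK, 15, 1630, BOS, 23, 35), (LA, JFK, 15, 1630, BOS, 36, 14), (LA, JFK, 15, 1630, HND, 23, 35), (LA, JFK, 15, 1630, HND, 36, 14), (LA, JFK, 15, 1630, JFK, 23, 35), (LA, JFK, 15, 1630, JFK, 36, 14), (LA, JFK, 15, 1630, SEA, 23, 35), (LA, JFK, 15, 1630, SEA, 36, 14), (LA, MIA, 20, 5680, ATL, 27, 5), (LA, MIA, 20, 5680, BOS, 27, 5), (LA, MIA, 20, 5680, HND, 27, 5), (LA, MIA, 20, 5680, JFK, 27, 5), (LA, MIA, 20, 5680, SEA, 27, 5), (SEA, NRT, 23, 9380, LHR, 34, 3), (SEA, NRT, 23, 9380, SEA, 34, 3)}
Keep only column(s) hours, src: {(10, ATL), (10, BOS), (10, HND), (10, JFK), (10, SEA), (14, ATL), (14, BOS), (14, HND), (14, JFK), (14, SEA), (15, ATL), (15, BOS), (15, HND), (15, JFK), (15, SEA), (27, ATL), (27, BOS), (27, HND), (27, JFK), (27, SEA), (3, LHR), (3, SEA), (35, ATL), (35, BOS), (35, HND), (35, JFK), (35, SEA), (5, ATL), (5, BOS), (5, HND), (5, JFK), (5, SEA)}
Apply σ_{hours ≠ 10 and src = BOS}; surviving tuples: {(14, BOS), (15, BOS), (27, BOS), (35, BOS), (5, BOS)}

{(14, BOS), (15, BOS), (27, BOS), (35, BOS), (5, BOS)}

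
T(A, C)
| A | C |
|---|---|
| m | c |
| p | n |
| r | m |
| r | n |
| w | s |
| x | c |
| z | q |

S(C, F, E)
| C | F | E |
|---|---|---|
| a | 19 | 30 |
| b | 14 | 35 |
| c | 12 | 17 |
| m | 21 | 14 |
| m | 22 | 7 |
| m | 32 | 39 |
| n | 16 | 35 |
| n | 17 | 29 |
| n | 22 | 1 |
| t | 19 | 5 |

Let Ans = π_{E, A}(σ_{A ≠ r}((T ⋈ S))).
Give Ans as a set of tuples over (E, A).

Joining T and S on C yields {(m, c, 12, 17), (p, n, 16, 35), (p, n, 17, 29), (p, n, 22, 1), (r, m, 21, 14), (r, m, 22, 7), (r, m, 32, 39), (r, n, 16, 35), (r, n, 17, 29), (r, n, 22, 1), (x, c, 12, 17)}.
Selection A ≠ r: {(m, c, 12, 17), (p, n, 16, 35), (p, n, 17, 29), (p, n, 22, 1), (x, c, 12, 17)}
Keep only column(s) E, A: {(1, p), (17, m), (17, x), (29, p), (35, p)}

{(1, p), (17, m), (17, x), (29, p), (35, p)}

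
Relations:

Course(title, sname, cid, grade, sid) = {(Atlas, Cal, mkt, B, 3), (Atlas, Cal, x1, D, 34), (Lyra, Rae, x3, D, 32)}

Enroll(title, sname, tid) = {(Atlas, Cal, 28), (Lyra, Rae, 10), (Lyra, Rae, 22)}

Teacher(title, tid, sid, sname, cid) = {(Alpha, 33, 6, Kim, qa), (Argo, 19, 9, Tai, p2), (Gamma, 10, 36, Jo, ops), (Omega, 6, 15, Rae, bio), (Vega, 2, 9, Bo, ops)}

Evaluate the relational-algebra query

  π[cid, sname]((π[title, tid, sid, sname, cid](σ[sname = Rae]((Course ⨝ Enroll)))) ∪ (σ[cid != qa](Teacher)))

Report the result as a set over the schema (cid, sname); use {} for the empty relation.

{(bio, Rae), (ops, Bo), (ops, Jo), (p2, Tai), (x3, Rae)}

Course ⋈ Enroll (natural join on title, sname): {(Atlas, Cal, mkt, B, 3, 28), (Atlas, Cal, x1, D, 34, 28), (Lyra, Rae, x3, D, 32, 10), (Lyra, Rae, x3, D, 32, 22)}
Filtering on sname = Rae leaves {(Lyra, Rae, x3, D, 32, 10), (Lyra, Rae, x3, D, 32, 22)}.
Keep only column(s) title, tid, sid, sname, cid: {(Lyra, 10, 32, Rae, x3), (Lyra, 22, 32, Rae, x3)}
Filtering on cid != qa leaves {(Argo, 19, 9, Tai, p2), (Gamma, 10, 36, Jo, ops), (Omega, 6, 15, Rae, bio), (Vega, 2, 9, Bo, ops)}.
Set union of the two operands is {(Argo, 19, 9, Tai, p2), (Gamma, 10, 36, Jo, ops), (Lyra, 10, 32, Rae, x3), (Lyra, 22, 32, Rae, x3), (Omega, 6, 15, Rae, bio), (Vega, 2, 9, Bo, ops)}.
Keep only column(s) cid, sname (1 duplicate(s) eliminated): {(bio, Rae), (ops, Bo), (ops, Jo), (p2, Tai), (x3, Rae)}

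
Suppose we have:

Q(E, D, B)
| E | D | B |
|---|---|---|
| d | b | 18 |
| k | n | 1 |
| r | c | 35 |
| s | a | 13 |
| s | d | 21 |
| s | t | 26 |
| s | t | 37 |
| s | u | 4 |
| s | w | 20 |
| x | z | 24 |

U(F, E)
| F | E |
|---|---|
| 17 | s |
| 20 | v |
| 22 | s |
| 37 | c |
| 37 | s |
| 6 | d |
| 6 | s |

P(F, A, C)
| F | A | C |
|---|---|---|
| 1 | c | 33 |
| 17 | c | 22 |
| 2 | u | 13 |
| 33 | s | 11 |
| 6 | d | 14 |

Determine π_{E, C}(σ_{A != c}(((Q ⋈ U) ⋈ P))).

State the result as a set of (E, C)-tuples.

{(d, 14), (s, 14)}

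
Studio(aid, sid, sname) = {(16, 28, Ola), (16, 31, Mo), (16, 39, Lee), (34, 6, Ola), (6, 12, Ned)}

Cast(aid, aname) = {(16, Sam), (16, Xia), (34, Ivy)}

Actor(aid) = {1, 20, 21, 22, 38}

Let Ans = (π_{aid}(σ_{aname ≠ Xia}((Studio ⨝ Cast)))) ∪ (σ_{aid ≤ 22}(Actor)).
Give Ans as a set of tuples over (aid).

{1, 16, 20, 21, 22, 34}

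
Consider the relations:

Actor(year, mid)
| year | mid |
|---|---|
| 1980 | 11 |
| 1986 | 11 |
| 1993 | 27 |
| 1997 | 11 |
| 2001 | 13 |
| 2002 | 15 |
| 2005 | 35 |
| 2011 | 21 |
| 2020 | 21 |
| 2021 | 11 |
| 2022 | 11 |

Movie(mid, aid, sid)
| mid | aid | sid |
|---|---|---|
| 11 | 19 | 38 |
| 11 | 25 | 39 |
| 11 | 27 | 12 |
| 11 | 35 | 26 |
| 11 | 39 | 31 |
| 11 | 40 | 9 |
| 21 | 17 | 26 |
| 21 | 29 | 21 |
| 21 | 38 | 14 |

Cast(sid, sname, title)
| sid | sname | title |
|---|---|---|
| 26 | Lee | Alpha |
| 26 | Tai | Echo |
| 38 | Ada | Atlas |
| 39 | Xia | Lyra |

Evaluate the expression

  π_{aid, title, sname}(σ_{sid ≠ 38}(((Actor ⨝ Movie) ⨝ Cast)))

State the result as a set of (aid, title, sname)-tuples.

Natural join on mid: {(1980, 11, 19, 38), (1980, 11, 25, 39), (1980, 11, 27, 12), (1980, 11, 35, 26), (1980, 11, 39, 31), (1980, 11, 40, 9), (1986, 11, 19, 38), (1986, 11, 25, 39), (1986, 11, 27, 12), (1986, 11, 35, 26), (1986, 11, 39, 31), (1986, 11, 40, 9), (1997, 11, 19, 38), (1997, 11, 25, 39), (1997, 11, 27, 12), (1997, 11, 35, 26), (1997, 11, 39, 31), (1997, 11, 40, 9), (2011, 21, 17, 26), (2011, 21, 29, 21), (2011, 21, 38, 14), (2020, 21, 17, 26), (2020, 21, 29, 21), (2020, 21, 38, 14), (2021, 11, 19, 38), (2021, 11, 25, 39), (2021, 11, 27, 12), (2021, 11, 35, 26), (2021, 11, 39, 31), (2021, 11, 40, 9), (2022, 11, 19, 38), (2022, 11, 25, 39), (2022, 11, 27, 12), (2022, 11, 35, 26), (2022, 11, 39, 31), (2022, 11, 40, 9)}
Natural join on sid: {(1980, 11, 19, 38, Ada, Atlas), (1980, 11, 25, 39, Xia, Lyra), (1980, 11, 35, 26, Lee, Alpha), (1980, 11, 35, 26, Tai, Echo), (1986, 11, 19, 38, Ada, Atlas), (1986, 11, 25, 39, Xia, Lyra), (1986, 11, 35, 26, Lee, Alpha), (1986, 11, 35, 26, Tai, Echo), (1997, 11, 19, 38, Ada, Atlas), (1997, 11, 25, 39, Xia, Lyra), (1997, 11, 35, 26, Lee, Alpha), (1997, 11, 35, 26, Tai, Echo), (2011, 21, 17, 26, Lee, Alpha), (2011, 21, 17, 26, Tai, Echo), (2020, 21, 17, 26, Lee, Alpha), (2020, 21, 17, 26, Tai, Echo), (2021, 11, 19, 38, Ada, Atlas), (2021, 11, 25, 39, Xia, Lyra), (2021, 11, 35, 26, Lee, Alpha), (2021, 11, 35, 26, Tai, Echo), (2022, 11, 19, 38, Ada, Atlas), (2022, 11, 25, 39, Xia, Lyra), (2022, 11, 35, 26, Lee, Alpha), (2022, 11, 35, 26, Tai, Echo)}
σ[sid ≠ 38]: keep tuples satisfying sid ≠ 38 → {(1980, 11, 25, 39, Xia, Lyra), (1980, 11, 35, 26, Lee, Alpha), (1980, 11, 35, 26, Tai, Echo), (1986, 11, 25, 39, Xia, Lyra), (1986, 11, 35, 26, Lee, Alpha), (1986, 11, 35, 26, Tai, Echo), (1997, 11, 25, 39, Xia, Lyra), (1997, 11, 35, 26, Lee, Alpha), (1997, 11, 35, 26, Tai, Echo), (2011, 21, 17, 26, Lee, Alpha), (2011, 21, 17, 26, Tai, Echo), (2020, 21, 17, 26, Lee, Alpha), (2020, 21, 17, 26, Tai, Echo), (2021, 11, 25, 39, Xia, Lyra), (2021, 11, 35, 26, Lee, Alpha), (2021, 11, 35, 26, Tai, Echo), (2022, 11, 25, 39, Xia, Lyra), (2022, 11, 35, 26, Lee, Alpha), (2022, 11, 35, 26, Tai, Echo)}
π_{aid, title, sname} gives {(17, Alpha, Lee), (17, Echo, Tai), (25, Lyra, Xia), (35, Alpha, Lee), (35, Echo, Tai)} (14 duplicate(s) eliminated).

{(17, Alpha, Lee), (17, Echo, Tai), (25, Lyra, Xia), (35, Alpha, Lee), (35, Echo, Tai)}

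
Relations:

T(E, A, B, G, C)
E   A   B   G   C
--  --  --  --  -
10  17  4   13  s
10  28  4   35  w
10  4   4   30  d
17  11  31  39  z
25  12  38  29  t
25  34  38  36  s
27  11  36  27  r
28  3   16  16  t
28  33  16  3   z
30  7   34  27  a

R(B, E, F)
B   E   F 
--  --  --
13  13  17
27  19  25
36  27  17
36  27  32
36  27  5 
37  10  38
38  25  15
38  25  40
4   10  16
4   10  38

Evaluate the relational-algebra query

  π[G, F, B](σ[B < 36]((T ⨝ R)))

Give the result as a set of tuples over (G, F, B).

{(13, 16, 4), (13, 38, 4), (30, 16, 4), (30, 38, 4), (35, 16, 4), (35, 38, 4)}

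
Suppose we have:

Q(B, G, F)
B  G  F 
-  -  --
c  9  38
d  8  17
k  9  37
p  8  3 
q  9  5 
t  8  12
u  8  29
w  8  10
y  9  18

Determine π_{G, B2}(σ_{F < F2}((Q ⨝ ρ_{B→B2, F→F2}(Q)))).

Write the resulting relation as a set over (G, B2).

{(8, d), (8, t), (8, u), (8, w), (9, c), (9, k), (9, y)}

ρ[B→B2, F→F2]: schema becomes (B2, G, F2); tuples unchanged.
Q ⋈ ρ_{B→B2, F→F2}(Q) (natural join on G): {(c, 9, 38, c, 38), (c, 9, 38, k, 37), (c, 9, 38, q, 5), (c, 9, 38, y, 18), (d, 8, 17, d, 17), (d, 8, 17, p, 3), (d, 8, 17, t, 12), (d, 8, 17, u, 29), (d, 8, 17, w, 10), (k, 9, 37, c, 38), (k, 9, 37, k, 37), (k, 9, 37, q, 5), (k, 9, 37, y, 18), (p, 8, 3, d, 17), (p, 8, 3, p, 3), (p, 8, 3, t, 12), (p, 8, 3, u, 29), (p, 8, 3, w, 10), (q, 9, 5, c, 38), (q, 9, 5, k, 37), (q, 9, 5, q, 5), (q, 9, 5, y, 18), (t, 8, 12, d, 17), (t, 8, 12, p, 3), (t, 8, 12, t, 12), (t, 8, 12, u, 29), (t, 8, 12, w, 10), (u, 8, 29, d, 17), (u, 8, 29, p, 3), (u, 8, 29, t, 12), (u, 8, 29, u, 29), (u, 8, 29, w, 10), (w, 8, 10, d, 17), (w, 8, 10, p, 3), (w, 8, 10, t, 12), (w, 8, 10, u, 29), (w, 8, 10, w, 10), (y, 9, 18, c, 38), (y, 9, 18, k, 37), (y, 9, 18, q, 5), (y, 9, 18, y, 18)}
Apply σ_{F < F2}; surviving tuples: {(d, 8, 17, u, 29), (k, 9, 37, c, 38), (p, 8, 3, d, 17), (p, 8, 3, t, 12), (p, 8, 3, u, 29), (p, 8, 3, w, 10), (q, 9, 5, c, 38), (q, 9, 5, k, 37), (q, 9, 5, y, 18), (t, 8, 12, d, 17), (t, 8, 12, u, 29), (w, 8, 10, d, 17), (w, 8, 10, t, 12), (w, 8, 10, u, 29), (y, 9, 18, c, 38), (y, 9, 18, k, 37)}
Keep only column(s) G, B2 (9 duplicate(s) eliminated): {(8, d), (8, t), (8, u), (8, w), (9, c), (9, k), (9, y)}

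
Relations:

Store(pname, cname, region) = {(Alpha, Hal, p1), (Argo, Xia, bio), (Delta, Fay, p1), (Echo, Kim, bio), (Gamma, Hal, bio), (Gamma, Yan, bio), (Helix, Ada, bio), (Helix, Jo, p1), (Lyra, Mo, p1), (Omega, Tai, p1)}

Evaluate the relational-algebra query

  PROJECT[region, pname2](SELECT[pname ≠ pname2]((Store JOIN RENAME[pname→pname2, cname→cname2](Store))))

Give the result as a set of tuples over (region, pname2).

{(bio, Argo), (bio, Echo), (bio, Gamma), (bio, Helix), (p1, Alpha), (p1, Delta), (p1, Helix), (p1, Lyra), (p1, Omega)}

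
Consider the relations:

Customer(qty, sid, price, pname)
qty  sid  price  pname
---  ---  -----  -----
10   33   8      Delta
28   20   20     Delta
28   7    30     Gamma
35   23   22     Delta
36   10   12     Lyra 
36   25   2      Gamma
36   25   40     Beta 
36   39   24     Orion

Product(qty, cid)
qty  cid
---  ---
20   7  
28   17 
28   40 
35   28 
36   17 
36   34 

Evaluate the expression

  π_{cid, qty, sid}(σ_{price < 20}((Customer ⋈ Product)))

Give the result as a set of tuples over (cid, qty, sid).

Joining Customer and Product on qty yields {(28, 20, 20, Delta, 17), (28, 20, 20, Delta, 40), (28, 7, 30, Gamma, 17), (28, 7, 30, Gamma, 40), (35, 23, 22, Delta, 28), (36, 10, 12, Lyra, 17), (36, 10, 12, Lyra, 34), (36, 25, 2, Gamma, 17), (36, 25, 2, Gamma, 34), (36, 25, 40, Beta, 17), (36, 25, 40, Beta, 34), (36, 39, 24, Orion, 17), (36, 39, 24, Orion, 34)}.
Selection price < 20: {(36, 10, 12, Lyra, 17), (36, 10, 12, Lyra, 34), (36, 25, 2, Gamma, 17), (36, 25, 2, Gamma, 34)}
Projecting to cid, qty, sid: {(17, 36, 10), (17, 36, 25), (34, 36, 10), (34, 36, 25)}

{(17, 36, 10), (17, 36, 25), (34, 36, 10), (34, 36, 25)}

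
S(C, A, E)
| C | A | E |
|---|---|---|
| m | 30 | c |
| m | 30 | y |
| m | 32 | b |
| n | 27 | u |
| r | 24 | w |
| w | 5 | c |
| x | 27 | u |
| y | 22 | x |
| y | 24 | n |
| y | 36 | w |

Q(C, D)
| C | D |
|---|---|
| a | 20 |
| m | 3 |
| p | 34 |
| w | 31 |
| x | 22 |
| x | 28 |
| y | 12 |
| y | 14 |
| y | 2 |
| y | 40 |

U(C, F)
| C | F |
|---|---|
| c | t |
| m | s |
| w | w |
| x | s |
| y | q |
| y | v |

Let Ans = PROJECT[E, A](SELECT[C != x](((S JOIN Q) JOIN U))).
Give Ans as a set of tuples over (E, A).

S ⋈ Q (natural join on C): {(m, 30, c, 3), (m, 30, y, 3), (m, 32, b, 3), (w, 5, c, 31), (x, 27, u, 22), (x, 27, u, 28), (y, 22, x, 12), (y, 22, x, 14), (y, 22, x, 2), (y, 22, x, 40), (y, 24, n, 12), (y, 24, n, 14), (y, 24, n, 2), (y, 24, n, 40), (y, 36, w, 12), (y, 36, w, 14), (y, 36, w, 2), (y, 36, w, 40)}
(S JOIN Q) ⋈ U (natural join on C): {(m, 30, c, 3, s), (m, 30, y, 3, s), (m, 32, b, 3, s), (w, 5, c, 31, w), (x, 27, u, 22, s), (x, 27, u, 28, s), (y, 22, x, 12, q), (y, 22, x, 12, v), (y, 22, x, 14, q), (y, 22, x, 14, v), (y, 22, x, 2, q), (y, 22, x, 2, v), (y, 22, x, 40, q), (y, 22, x, 40, v), (y, 24, n, 12, q), (y, 24, n, 12, v), (y, 24, n, 14, q), (y, 24, n, 14, v), (y, 24, n, 2, q), (y, 24, n, 2, v), (y, 24, n, 40, q), (y, 24, n, 40, v), (y, 36, w, 12, q), (y, 36, w, 12, v), (y, 36, w, 14, q), (y, 36, w, 14, v), (y, 36, w, 2, q), (y, 36, w, 2, v), (y, 36, w, 40, q), (y, 36, w, 40, v)}
Selection C != x: {(m, 30, c, 3, s), (m, 30, y, 3, s), (m, 32, b, 3, s), (w, 5, c, 31, w), (y, 22, x, 12, q), (y, 22, x, 12, v), (y, 22, x, 14, q), (y, 22, x, 14, v), (y, 22, x, 2, q), (y, 22, x, 2, v), (y, 22, x, 40, q), (y, 22, x, 40, v), (y, 24, n, 12, q), (y, 24, n, 12, v), (y, 24, n, 14, q), (y, 24, n, 14, v), (y, 24, n, 2, q), (y, 24, n, 2, v), (y, 24, n, 40, q), (y, 24, n, 40, v), (y, 36, w, 12, q), (y, 36, w, 12, v), (y, 36, w, 14, q), (y, 36, w, 14, v), (y, 36, w, 2, q), (y, 36, w, 2, v), (y, 36, w, 40, q), (y, 36, w, 40, v)}
Projecting to E, A (21 duplicate(s) eliminated): {(b, 32), (c, 30), (c, 5), (n, 24), (w, 36), (x, 22), (y, 30)}

{(b, 32), (c, 30), (c, 5), (n, 24), (w, 36), (x, 22), (y, 30)}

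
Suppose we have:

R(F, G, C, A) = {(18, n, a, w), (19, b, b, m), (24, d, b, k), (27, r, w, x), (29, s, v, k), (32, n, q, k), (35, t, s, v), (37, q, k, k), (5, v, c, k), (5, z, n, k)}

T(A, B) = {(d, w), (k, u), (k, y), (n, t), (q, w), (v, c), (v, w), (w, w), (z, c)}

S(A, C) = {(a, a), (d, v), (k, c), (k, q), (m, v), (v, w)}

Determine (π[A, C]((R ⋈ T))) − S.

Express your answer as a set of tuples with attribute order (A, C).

{(k, b), (k, k), (k, n), (k, v), (v, s), (w, a)}

Joining R and T on A yields {(18, n, a, w, w), (24, d, b, k, u), (24, d, b, k, y), (29, s, v, k, u), (29, s, v, k, y), (32, n, q, k, u), (32, n, q, k, y), (35, t, s, v, c), (35, t, s, v, w), (37, q, k, k, u), (37, q, k, k, y), (5, v, c, k, u), (5, v, c, k, y), (5, z, n, k, u), (5, z, n, k, y)}.
Projecting to A, C (7 duplicate(s) eliminated): {(k, b), (k, c), (k, k), (k, n), (k, q), (k, v), (v, s), (w, a)}
Difference: {(k, b), (k, c), (k, k), (k, n), (k, q), (k, v), (v, s), (w, a)} with {(a, a), (d, v), (k, c), (k, q), (m, v), (v, w)} → {(k, b), (k, k), (k, n), (k, v), (v, s), (w, a)}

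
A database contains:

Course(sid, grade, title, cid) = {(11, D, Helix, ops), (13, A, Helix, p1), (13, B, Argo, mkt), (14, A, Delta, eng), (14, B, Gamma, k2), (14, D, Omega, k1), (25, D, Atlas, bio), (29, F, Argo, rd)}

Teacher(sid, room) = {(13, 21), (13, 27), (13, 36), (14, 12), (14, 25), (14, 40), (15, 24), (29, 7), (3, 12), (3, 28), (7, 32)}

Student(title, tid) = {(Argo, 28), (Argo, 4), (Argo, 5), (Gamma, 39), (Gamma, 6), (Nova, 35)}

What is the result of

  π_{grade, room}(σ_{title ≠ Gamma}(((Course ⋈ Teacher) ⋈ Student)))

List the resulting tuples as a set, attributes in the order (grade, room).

Natural join on sid: {(13, A, Helix, p1, 21), (13, A, Helix, p1, 27), (13, A, Helix, p1, 36), (13, B, Argo, mkt, 21), (13, B, Argo, mkt, 27), (13, B, Argo, mkt, 36), (14, A, Delta, eng, 12), (14, A, Delta, eng, 25), (14, A, Delta, eng, 40), (14, B, Gamma, k2, 12), (14, B, Gamma, k2, 25), (14, B, Gamma, k2, 40), (14, D, Omega, k1, 12), (14, D, Omega, k1, 25), (14, D, Omega, k1, 40), (29, F, Argo, rd, 7)}
Natural join on title: {(13, B, Argo, mkt, 21, 28), (13, B, Argo, mkt, 21, 4), (13, B, Argo, mkt, 21, 5), (13, B, Argo, mkt, 27, 28), (13, B, Argo, mkt, 27, 4), (13, B, Argo, mkt, 27, 5), (13, B, Argo, mkt, 36, 28), (13, B, Argo, mkt, 36, 4), (13, B, Argo, mkt, 36, 5), (14, B, Gamma, k2, 12, 39), (14, B, Gamma, k2, 12, 6), (14, B, Gamma, k2, 25, 39), (14, B, Gamma, k2, 25, 6), (14, B, Gamma, k2, 40, 39), (14, B, Gamma, k2, 40, 6), (29, F, Argo, rd, 7, 28), (29, F, Argo, rd, 7, 4), (29, F, Argo, rd, 7, 5)}
σ[title ≠ Gamma]: keep tuples satisfying title ≠ Gamma → {(13, B, Argo, mkt, 21, 28), (13, B, Argo, mkt, 21, 4), (13, B, Argo, mkt, 21, 5), (13, B, Argo, mkt, 27, 28), (13, B, Argo, mkt, 27, 4), (13, B, Argo, mkt, 27, 5), (13, B, Argo, mkt, 36, 28), (13, B, Argo, mkt, 36, 4), (13, B, Argo, mkt, 36, 5), (29, F, Argo, rd, 7, 28), (29, F, Argo, rd, 7, 4), (29, F, Argo, rd, 7, 5)}
Projecting to grade, room (8 duplicate(s) eliminated): {(B, 21), (B, 27), (B, 36), (F, 7)}

{(B, 21), (B, 27), (B, 36), (F, 7)}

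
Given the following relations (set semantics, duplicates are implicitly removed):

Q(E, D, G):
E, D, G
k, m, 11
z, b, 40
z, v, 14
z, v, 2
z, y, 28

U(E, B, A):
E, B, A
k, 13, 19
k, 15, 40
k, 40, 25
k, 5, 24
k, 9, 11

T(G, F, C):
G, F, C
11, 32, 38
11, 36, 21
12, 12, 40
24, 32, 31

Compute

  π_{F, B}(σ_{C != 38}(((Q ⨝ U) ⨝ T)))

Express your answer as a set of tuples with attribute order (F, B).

{(36, 13), (36, 15), (36, 40), (36, 5), (36, 9)}

Q ⋈ U (natural join on E): {(k, m, 11, 13, 19), (k, m, 11, 15, 40), (k, m, 11, 40, 25), (k, m, 11, 5, 24), (k, m, 11, 9, 11)}
(Q ⨝ U) ⋈ T (natural join on G): {(k, m, 11, 13, 19, 32, 38), (k, m, 11, 13, 19, 36, 21), (k, m, 11, 15, 40, 32, 38), (k, m, 11, 15, 40, 36, 21), (k, m, 11, 40, 25, 32, 38), (k, m, 11, 40, 25, 36, 21), (k, m, 11, 5, 24, 32, 38), (k, m, 11, 5, 24, 36, 21), (k, m, 11, 9, 11, 32, 38), (k, m, 11, 9, 11, 36, 21)}
Selection C != 38: {(k, m, 11, 13, 19, 36, 21), (k, m, 11, 15, 40, 36, 21), (k, m, 11, 40, 25, 36, 21), (k, m, 11, 5, 24, 36, 21), (k, m, 11, 9, 11, 36, 21)}
Projecting to F, B: {(36, 13), (36, 15), (36, 40), (36, 5), (36, 9)}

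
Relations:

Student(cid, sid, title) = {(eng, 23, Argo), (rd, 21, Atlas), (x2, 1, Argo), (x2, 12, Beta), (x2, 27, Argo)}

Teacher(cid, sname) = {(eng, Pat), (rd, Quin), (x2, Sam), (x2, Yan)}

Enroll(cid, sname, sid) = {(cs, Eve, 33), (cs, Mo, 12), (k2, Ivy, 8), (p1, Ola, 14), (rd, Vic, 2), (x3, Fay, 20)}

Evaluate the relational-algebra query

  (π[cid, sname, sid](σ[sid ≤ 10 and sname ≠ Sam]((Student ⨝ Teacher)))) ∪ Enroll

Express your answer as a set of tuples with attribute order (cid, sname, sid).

Natural join on cid: {(eng, 23, Argo, Pat), (rd, 21, Atlas, Quin), (x2, 1, Argo, Sam), (x2, 1, Argo, Yan), (x2, 12, Beta, Sam), (x2, 12, Beta, Yan), (x2, 27, Argo, Sam), (x2, 27, Argo, Yan)}
Filtering on sid ≤ 10 and sname ≠ Sam leaves {(x2, 1, Argo, Yan)}.
Projecting to cid, sname, sid: {(x2, Yan, 1)}
Taking the union: {(cs, Eve, 33), (cs, Mo, 12), (k2, Ivy, 8), (p1, Ola, 14), (rd, Vic, 2), (x2, Yan, 1), (x3, Fay, 20)}

{(cs, Eve, 33), (cs, Mo, 12), (k2, Ivy, 8), (p1, Ola, 14), (rd, Vic, 2), (x2, Yan, 1), (x3, Fay, 20)}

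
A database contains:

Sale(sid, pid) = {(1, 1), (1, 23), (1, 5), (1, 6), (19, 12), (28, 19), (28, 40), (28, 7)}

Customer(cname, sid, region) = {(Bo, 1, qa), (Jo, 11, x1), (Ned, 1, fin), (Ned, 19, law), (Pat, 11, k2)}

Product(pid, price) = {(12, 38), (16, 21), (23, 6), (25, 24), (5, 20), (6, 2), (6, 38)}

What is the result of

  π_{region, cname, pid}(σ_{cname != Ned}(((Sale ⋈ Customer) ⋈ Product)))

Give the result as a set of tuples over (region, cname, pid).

{(qa, Bo, 23), (qa, Bo, 5), (qa, Bo, 6)}

Joining Sale and Customer on sid yields {(1, 1, Bo, qa), (1, 1, Ned, fin), (1, 23, Bo, qa), (1, 23, Ned, fin), (1, 5, Bo, qa), (1, 5, Ned, fin), (1, 6, Bo, qa), (1, 6, Ned, fin), (19, 12, Ned, law)}.
Joining (Sale ⋈ Customer) and Product on pid yields {(1, 23, Bo, qa, 6), (1, 23, Ned, fin, 6), (1, 5, Bo, qa, 20), (1, 5, Ned, fin, 20), (1, 6, Bo, qa, 2), (1, 6, Bo, qa, 38), (1, 6, Ned, fin, 2), (1, 6, Ned, fin, 38), (19, 12, Ned, law, 38)}.
Filtering on cname != Ned leaves {(1, 23, Bo, qa, 6), (1, 5, Bo, qa, 20), (1, 6, Bo, qa, 2), (1, 6, Bo, qa, 38)}.
Keep only column(s) region, cname, pid (1 duplicate(s) eliminated): {(qa, Bo, 23), (qa, Bo, 5), (qa, Bo, 6)}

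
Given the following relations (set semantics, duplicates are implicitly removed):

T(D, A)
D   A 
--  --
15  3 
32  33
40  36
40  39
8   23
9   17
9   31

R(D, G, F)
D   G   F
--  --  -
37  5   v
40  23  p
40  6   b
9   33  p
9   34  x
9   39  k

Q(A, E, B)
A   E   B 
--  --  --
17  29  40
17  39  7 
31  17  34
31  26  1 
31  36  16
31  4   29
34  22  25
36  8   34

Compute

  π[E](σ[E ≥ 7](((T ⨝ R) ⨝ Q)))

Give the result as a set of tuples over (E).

Joining T and R on D yields {(40, 36, 23, p), (40, 36, 6, b), (40, 39, 23, p), (40, 39, 6, b), (9, 17, 33, p), (9, 17, 34, x), (9, 17, 39, k), (9, 31, 33, p), (9, 31, 34, x), (9, 31, 39, k)}.
Joining (T ⨝ R) and Q on A yields {(40, 36, 23, p, 8, 34), (40, 36, 6, b, 8, 34), (9, 17, 33, p, 29, 40), (9, 17, 33, p, 39, 7), (9, 17, 34, x, 29, 40), (9, 17, 34, x, 39, 7), (9, 17, 39, k, 29, 40), (9, 17, 39, k, 39, 7), (9, 31, 33, p, 17, 34), (9, 31, 33, p, 26, 1), (9, 31, 33, p, 36, 16), (9, 31, 33, p, 4, 29), (9, 31, 34, x, 17, 34), (9, 31, 34, x, 26, 1), (9, 31, 34, x, 36, 16), (9, 31, 34, x, 4, 29), (9, 31, 39, k, 17, 34), (9, 31, 39, k, 26, 1), (9, 31, 39, k, 36, 16), (9, 31, 39, k, 4, 29)}.
σ[E ≥ 7]: keep tuples satisfying E ≥ 7 → {(40, 36, 23, p, 8, 34), (40, 36, 6, b, 8, 34), (9, 17, 33, p, 29, 40), (9, 17, 33, p, 39, 7), (9, 17, 34, x, 29, 40), (9, 17, 34, x, 39, 7), (9, 17, 39, k, 29, 40), (9, 17, 39, k, 39, 7), (9, 31, 33, p, 17, 34), (9, 31, 33, p, 26, 1), (9, 31, 33, p, 36, 16), (9, 31, 34, x, 17, 34), (9, 31, 34, x, 26, 1), (9, 31, 34, x, 36, 16), (9, 31, 39, k, 17, 34), (9, 31, 39, k, 26, 1), (9, 31, 39, k, 36, 16)}
π[E]: project onto (E) (11 duplicate(s) eliminated) → {17, 26, 29, 36, 39, 8}

{17, 26, 29, 36, 39, 8}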